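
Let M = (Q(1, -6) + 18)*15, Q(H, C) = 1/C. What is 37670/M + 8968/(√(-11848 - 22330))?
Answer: 15068/107 - 4484*I*√34178/17089 ≈ 140.82 - 48.509*I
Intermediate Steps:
M = 535/2 (M = (1/(-6) + 18)*15 = (-⅙ + 18)*15 = (107/6)*15 = 535/2 ≈ 267.50)
37670/M + 8968/(√(-11848 - 22330)) = 37670/(535/2) + 8968/(√(-11848 - 22330)) = 37670*(2/535) + 8968/(√(-34178)) = 15068/107 + 8968/((I*√34178)) = 15068/107 + 8968*(-I*√34178/34178) = 15068/107 - 4484*I*√34178/17089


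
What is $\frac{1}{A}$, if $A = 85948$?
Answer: $\frac{1}{85948} \approx 1.1635 \cdot 10^{-5}$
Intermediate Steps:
$\frac{1}{A} = \frac{1}{85948}$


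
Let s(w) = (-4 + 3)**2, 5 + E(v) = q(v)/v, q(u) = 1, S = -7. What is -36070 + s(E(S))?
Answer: -36069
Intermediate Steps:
E(v) = -5 + 1/v
s(w) = 1 (s(w) = (-1)**2 = 1)
-36070 + s(E(S)) = -36070 + 1 = -36069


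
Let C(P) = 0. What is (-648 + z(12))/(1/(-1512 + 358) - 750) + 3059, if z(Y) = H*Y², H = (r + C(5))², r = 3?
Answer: 2646819767/865501 ≈ 3058.1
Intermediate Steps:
H = 9 (H = (3 + 0)² = 3² = 9)
z(Y) = 9*Y²
(-648 + z(12))/(1/(-1512 + 358) - 750) + 3059 = (-648 + 9*12²)/(1/(-1512 + 358) - 750) + 3059 = (-648 + 9*144)/(1/(-1154) - 750) + 3059 = (-648 + 1296)/(-1/1154 - 750) + 3059 = 648/(-865501/1154) + 3059 = 648*(-1154/865501) + 3059 = -747792/865501 + 3059 = 2646819767/865501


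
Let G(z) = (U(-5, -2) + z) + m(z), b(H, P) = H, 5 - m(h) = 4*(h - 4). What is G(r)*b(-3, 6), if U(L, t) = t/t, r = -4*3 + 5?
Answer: -129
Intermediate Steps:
m(h) = 21 - 4*h (m(h) = 5 - 4*(h - 4) = 5 - 4*(-4 + h) = 5 - (-16 + 4*h) = 5 + (16 - 4*h) = 21 - 4*h)
r = -7 (r = -12 + 5 = -7)
U(L, t) = 1
G(z) = 22 - 3*z (G(z) = (1 + z) + (21 - 4*z) = 22 - 3*z)
G(r)*b(-3, 6) = (22 - 3*(-7))*(-3) = (22 + 21)*(-3) = 43*(-3) = -129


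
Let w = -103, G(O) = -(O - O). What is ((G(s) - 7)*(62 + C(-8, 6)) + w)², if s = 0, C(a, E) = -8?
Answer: 231361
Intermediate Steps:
G(O) = 0 (G(O) = -1*0 = 0)
((G(s) - 7)*(62 + C(-8, 6)) + w)² = ((0 - 7)*(62 - 8) - 103)² = (-7*54 - 103)² = (-378 - 103)² = (-481)² = 231361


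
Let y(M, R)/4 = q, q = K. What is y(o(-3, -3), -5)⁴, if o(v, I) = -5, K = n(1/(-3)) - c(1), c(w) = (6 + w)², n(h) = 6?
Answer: 875213056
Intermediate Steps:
K = -43 (K = 6 - (6 + 1)² = 6 - 1*7² = 6 - 1*49 = 6 - 49 = -43)
q = -43
y(M, R) = -172 (y(M, R) = 4*(-43) = -172)
y(o(-3, -3), -5)⁴ = (-172)⁴ = 875213056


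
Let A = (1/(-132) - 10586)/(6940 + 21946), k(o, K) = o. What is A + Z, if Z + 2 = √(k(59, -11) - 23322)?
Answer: -9023257/3812952 + I*√23263 ≈ -2.3665 + 152.52*I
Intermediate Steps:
A = -1397353/3812952 (A = (-1/132 - 10586)/28886 = -1397353/132*1/28886 = -1397353/3812952 ≈ -0.36648)
Z = -2 + I*√23263 (Z = -2 + √(59 - 23322) = -2 + √(-23263) = -2 + I*√23263 ≈ -2.0 + 152.52*I)
A + Z = -1397353/3812952 + (-2 + I*√23263) = -9023257/3812952 + I*√23263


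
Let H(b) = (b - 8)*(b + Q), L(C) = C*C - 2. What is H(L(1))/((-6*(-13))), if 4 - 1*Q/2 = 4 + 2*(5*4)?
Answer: 243/26 ≈ 9.3462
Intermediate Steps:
L(C) = -2 + C² (L(C) = C² - 2 = -2 + C²)
Q = -80 (Q = 8 - 2*(4 + 2*(5*4)) = 8 - 2*(4 + 2*20) = 8 - 2*(4 + 40) = 8 - 2*44 = 8 - 88 = -80)
H(b) = (-80 + b)*(-8 + b) (H(b) = (b - 8)*(b - 80) = (-8 + b)*(-80 + b) = (-80 + b)*(-8 + b))
H(L(1))/((-6*(-13))) = (640 + (-2 + 1²)² - 88*(-2 + 1²))/((-6*(-13))) = (640 + (-2 + 1)² - 88*(-2 + 1))/78 = (640 + (-1)² - 88*(-1))*(1/78) = (640 + 1 + 88)*(1/78) = 729*(1/78) = 243/26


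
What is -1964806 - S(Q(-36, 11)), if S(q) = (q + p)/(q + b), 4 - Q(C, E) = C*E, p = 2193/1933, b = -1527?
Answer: -4280311412353/2178491 ≈ -1.9648e+6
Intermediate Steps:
p = 2193/1933 (p = 2193*(1/1933) = 2193/1933 ≈ 1.1345)
Q(C, E) = 4 - C*E
S(q) = (2193/1933 + q)/(-1527 + q) (S(q) = (q + 2193/1933)/(q - 1527) = (2193/1933 + q)/(-1527 + q))
-1964806 - S(Q(-36, 11)) = -1964806 - (2193/1933 + (4 - 1*(-36)*11))/(-1527 + (4 - 1*(-36)*11)) = -1964806 - (2193/1933 + (4 + 396))/(-1527 + (4 + 396)) = -1964806 - (2193/1933 + 400)/(-1527 + 400) = -1964806 - 775393/((-1127)*1933) = -1964806 - (-1)*775393/(1127*1933) = -1964806 - 1*(-775393/2178491) = -1964806 + 775393/2178491 = -4280311412353/2178491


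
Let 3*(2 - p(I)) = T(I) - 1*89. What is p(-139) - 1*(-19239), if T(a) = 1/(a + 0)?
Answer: 2678623/139 ≈ 19271.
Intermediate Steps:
T(a) = 1/a
p(I) = 95/3 - 1/(3*I) (p(I) = 2 - (1/I - 1*89)/3 = 2 - (1/I - 89)/3 = 2 - (-89 + 1/I)/3 = 2 + (89/3 - 1/(3*I)) = 95/3 - 1/(3*I))
p(-139) - 1*(-19239) = (1/3)*(-1 + 95*(-139))/(-139) - 1*(-19239) = (1/3)*(-1/139)*(-1 - 13205) + 19239 = (1/3)*(-1/139)*(-13206) + 19239 = 4402/139 + 19239 = 2678623/139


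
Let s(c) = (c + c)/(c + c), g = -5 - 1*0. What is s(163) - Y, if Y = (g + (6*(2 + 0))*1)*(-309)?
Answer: 2164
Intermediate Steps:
g = -5 (g = -5 + 0 = -5)
s(c) = 1 (s(c) = (2*c)/((2*c)) = (2*c)*(1/(2*c)) = 1)
Y = -2163 (Y = (-5 + (6*(2 + 0))*1)*(-309) = (-5 + (6*2)*1)*(-309) = (-5 + 12*1)*(-309) = (-5 + 12)*(-309) = 7*(-309) = -2163)
s(163) - Y = 1 - 1*(-2163) = 1 + 2163 = 2164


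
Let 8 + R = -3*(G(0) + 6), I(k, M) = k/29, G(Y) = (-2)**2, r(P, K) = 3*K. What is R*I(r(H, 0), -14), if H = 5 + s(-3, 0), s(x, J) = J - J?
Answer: 0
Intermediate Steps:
s(x, J) = 0
H = 5 (H = 5 + 0 = 5)
G(Y) = 4
I(k, M) = k/29 (I(k, M) = k*(1/29) = k/29)
R = -38 (R = -8 - 3*(4 + 6) = -8 - 3*10 = -8 - 30 = -38)
R*I(r(H, 0), -14) = -38*3*0/29 = -38*0/29 = -38*0 = 0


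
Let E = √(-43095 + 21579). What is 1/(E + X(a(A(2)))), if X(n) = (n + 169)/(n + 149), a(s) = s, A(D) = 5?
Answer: 2233/42525311 - 11858*I*√5379/127575933 ≈ 5.251e-5 - 0.006817*I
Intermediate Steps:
E = 2*I*√5379 (E = √(-21516) = 2*I*√5379 ≈ 146.68*I)
X(n) = (169 + n)/(149 + n)
1/(E + X(a(A(2)))) = 1/(2*I*√5379 + (169 + 5)/(149 + 5)) = 1/(2*I*√5379 + 174/154) = 1/(2*I*√5379 + (1/154)*174) = 1/(2*I*√5379 + 87/77) = 1/(87/77 + 2*I*√5379)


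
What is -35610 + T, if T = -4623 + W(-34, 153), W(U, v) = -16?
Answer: -40249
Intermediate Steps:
T = -4639 (T = -4623 - 16 = -4639)
-35610 + T = -35610 - 4639 = -40249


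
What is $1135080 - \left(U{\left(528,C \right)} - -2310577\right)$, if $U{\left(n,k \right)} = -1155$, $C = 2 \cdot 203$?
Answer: $-1174342$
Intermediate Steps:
$C = 406$
$1135080 - \left(U{\left(528,C \right)} - -2310577\right) = 1135080 - \left(-1155 - -2310577\right) = 1135080 - \left(-1155 + 2310577\right) = 1135080 - 2309422 = -1174342$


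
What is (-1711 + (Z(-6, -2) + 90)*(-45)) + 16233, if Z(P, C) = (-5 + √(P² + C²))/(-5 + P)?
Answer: 114967/11 + 90*√10/11 ≈ 10477.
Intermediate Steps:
Z(P, C) = (-5 + √(C² + P²))/(-5 + P)
(-1711 + (Z(-6, -2) + 90)*(-45)) + 16233 = (-1711 + ((-5 + √((-2)² + (-6)²))/(-5 - 6) + 90)*(-45)) + 16233 = (-1711 + ((-5 + √(4 + 36))/(-11) + 90)*(-45)) + 16233 = (-1711 + (-(-5 + √40)/11 + 90)*(-45)) + 16233 = (-1711 + (-(-5 + 2*√10)/11 + 90)*(-45)) + 16233 = (-1711 + ((5/11 - 2*√10/11) + 90)*(-45)) + 16233 = (-1711 + (995/11 - 2*√10/11)*(-45)) + 16233 = (-1711 + (-44775/11 + 90*√10/11)) + 16233 = (-63596/11 + 90*√10/11) + 16233 = 114967/11 + 90*√10/11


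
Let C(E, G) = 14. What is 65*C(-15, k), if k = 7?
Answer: 910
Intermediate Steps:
65*C(-15, k) = 65*14 = 910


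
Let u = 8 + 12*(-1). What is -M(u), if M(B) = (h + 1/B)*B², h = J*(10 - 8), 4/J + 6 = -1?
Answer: 156/7 ≈ 22.286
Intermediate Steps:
J = -4/7 (J = 4/(-6 - 1) = 4/(-7) = 4*(-⅐) = -4/7 ≈ -0.57143)
u = -4 (u = 8 - 12 = -4)
h = -8/7 (h = -4*(10 - 8)/7 = -4/7*2 = -8/7 ≈ -1.1429)
M(B) = B²*(-8/7 + 1/B) (M(B) = (-8/7 + 1/B)*B² = B²*(-8/7 + 1/B))
-M(u) = -(-4)*(7 - 8*(-4))/7 = -(-4)*(7 + 32)/7 = -(-4)*39/7 = -1*(-156/7) = 156/7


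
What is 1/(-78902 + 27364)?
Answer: -1/51538 ≈ -1.9403e-5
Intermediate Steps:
1/(-78902 + 27364) = 1/(-51538) = -1/51538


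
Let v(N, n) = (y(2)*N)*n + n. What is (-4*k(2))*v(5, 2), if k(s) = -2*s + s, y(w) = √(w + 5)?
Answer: 16 + 80*√7 ≈ 227.66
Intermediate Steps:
y(w) = √(5 + w)
k(s) = -s
v(N, n) = n + N*n*√7 (v(N, n) = (√(5 + 2)*N)*n + n = (√7*N)*n + n = (N*√7)*n + n = N*n*√7 + n = n + N*n*√7)
(-4*k(2))*v(5, 2) = (-(-4)*2)*(2*(1 + 5*√7)) = (-4*(-2))*(2 + 10*√7) = 8*(2 + 10*√7) = 16 + 80*√7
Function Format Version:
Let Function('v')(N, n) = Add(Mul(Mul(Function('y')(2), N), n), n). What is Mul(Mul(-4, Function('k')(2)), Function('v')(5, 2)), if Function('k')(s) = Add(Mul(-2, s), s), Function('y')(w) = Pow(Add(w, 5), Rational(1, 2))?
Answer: Add(16, Mul(80, Pow(7, Rational(1, 2)))) ≈ 227.66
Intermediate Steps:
Function('y')(w) = Pow(Add(5, w), Rational(1, 2))
Function('k')(s) = Mul(-1, s)
Function('v')(N, n) = Add(n, Mul(N, n, Pow(7, Rational(1, 2)))) (Function('v')(N, n) = Add(Mul(Mul(Pow(Add(5, 2), Rational(1, 2)), N), n), n) = Add(Mul(Mul(Pow(7, Rational(1, 2)), N), n), n) = Add(Mul(Mul(N, Pow(7, Rational(1, 2))), n), n) = Add(Mul(N, n, Pow(7, Rational(1, 2))), n) = Add(n, Mul(N, n, Pow(7, Rational(1, 2)))))
Mul(Mul(-4, Function('k')(2)), Function('v')(5, 2)) = Mul(Mul(-4, Mul(-1, 2)), Mul(2, Add(1, Mul(5, Pow(7, Rational(1, 2)))))) = Mul(Mul(-4, -2), Add(2, Mul(10, Pow(7, Rational(1, 2))))) = Mul(8, Add(2, Mul(10, Pow(7, Rational(1, 2))))) = Add(16, Mul(80, Pow(7, Rational(1, 2))))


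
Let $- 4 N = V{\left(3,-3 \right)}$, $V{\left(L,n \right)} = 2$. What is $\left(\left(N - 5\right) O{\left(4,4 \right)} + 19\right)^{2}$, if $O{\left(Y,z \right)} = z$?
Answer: $9$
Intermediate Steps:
$N = - \frac{1}{2}$ ($N = \left(- \frac{1}{4}\right) 2 = - \frac{1}{2} \approx -0.5$)
$\left(\left(N - 5\right) O{\left(4,4 \right)} + 19\right)^{2} = \left(\left(- \frac{1}{2} - 5\right) 4 + 19\right)^{2} = \left(\left(- \frac{11}{2}\right) 4 + 19\right)^{2} = \left(-22 + 19\right)^{2} = \left(-3\right)^{2} = 9$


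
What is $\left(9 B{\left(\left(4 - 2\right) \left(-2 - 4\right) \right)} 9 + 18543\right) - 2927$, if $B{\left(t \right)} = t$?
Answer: $14644$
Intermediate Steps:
$\left(9 B{\left(\left(4 - 2\right) \left(-2 - 4\right) \right)} 9 + 18543\right) - 2927 = \left(9 \left(4 - 2\right) \left(-2 - 4\right) 9 + 18543\right) - 2927 = \left(9 \cdot 2 \left(-6\right) 9 + 18543\right) - 2927 = \left(9 \left(-12\right) 9 + 18543\right) - 2927 = \left(\left(-108\right) 9 + 18543\right) - 2927 = \left(-972 + 18543\right) - 2927 = 17571 - 2927 = 14644$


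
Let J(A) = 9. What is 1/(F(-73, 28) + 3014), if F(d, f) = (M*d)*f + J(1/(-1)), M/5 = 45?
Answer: -1/456877 ≈ -2.1888e-6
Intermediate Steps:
M = 225 (M = 5*45 = 225)
F(d, f) = 9 + 225*d*f (F(d, f) = (225*d)*f + 9 = 225*d*f + 9 = 9 + 225*d*f)
1/(F(-73, 28) + 3014) = 1/((9 + 225*(-73)*28) + 3014) = 1/((9 - 459900) + 3014) = 1/(-459891 + 3014) = 1/(-456877) = -1/456877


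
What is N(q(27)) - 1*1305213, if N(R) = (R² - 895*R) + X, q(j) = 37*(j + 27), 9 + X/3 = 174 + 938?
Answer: 901890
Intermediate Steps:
X = 3309 (X = -27 + 3*(174 + 938) = -27 + 3*1112 = -27 + 3336 = 3309)
q(j) = 999 + 37*j (q(j) = 37*(27 + j) = 999 + 37*j)
N(R) = 3309 + R² - 895*R (N(R) = (R² - 895*R) + 3309 = 3309 + R² - 895*R)
N(q(27)) - 1*1305213 = (3309 + (999 + 37*27)² - 895*(999 + 37*27)) - 1*1305213 = (3309 + (999 + 999)² - 895*(999 + 999)) - 1305213 = (3309 + 1998² - 895*1998) - 1305213 = (3309 + 3992004 - 1788210) - 1305213 = 2207103 - 1305213 = 901890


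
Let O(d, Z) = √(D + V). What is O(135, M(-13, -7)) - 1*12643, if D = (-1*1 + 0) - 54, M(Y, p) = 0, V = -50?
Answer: -12643 + I*√105 ≈ -12643.0 + 10.247*I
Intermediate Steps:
D = -55 (D = (-1 + 0) - 54 = -1 - 54 = -55)
O(d, Z) = I*√105 (O(d, Z) = √(-55 - 50) = √(-105) = I*√105)
O(135, M(-13, -7)) - 1*12643 = I*√105 - 1*12643 = I*√105 - 12643 = -12643 + I*√105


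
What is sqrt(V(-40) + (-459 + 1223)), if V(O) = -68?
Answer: 2*sqrt(174) ≈ 26.382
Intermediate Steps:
sqrt(V(-40) + (-459 + 1223)) = sqrt(-68 + (-459 + 1223)) = sqrt(-68 + 764) = sqrt(696) = 2*sqrt(174)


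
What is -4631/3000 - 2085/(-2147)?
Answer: -3687757/6441000 ≈ -0.57254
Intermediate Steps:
-4631/3000 - 2085/(-2147) = -4631*1/3000 - 2085*(-1/2147) = -4631/3000 + 2085/2147 = -3687757/6441000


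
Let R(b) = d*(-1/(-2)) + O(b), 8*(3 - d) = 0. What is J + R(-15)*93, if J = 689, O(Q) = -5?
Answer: 727/2 ≈ 363.50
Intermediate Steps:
d = 3 (d = 3 - 1/8*0 = 3 + 0 = 3)
R(b) = -7/2 (R(b) = 3*(-1/(-2)) - 5 = 3*(-1*(-1/2)) - 5 = 3*(1/2) - 5 = 3/2 - 5 = -7/2)
J + R(-15)*93 = 689 - 7/2*93 = 689 - 651/2 = 727/2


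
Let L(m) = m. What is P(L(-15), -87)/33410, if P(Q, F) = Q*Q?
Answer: 45/6682 ≈ 0.0067345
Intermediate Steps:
P(Q, F) = Q²
P(L(-15), -87)/33410 = (-15)²/33410 = 225*(1/33410) = 45/6682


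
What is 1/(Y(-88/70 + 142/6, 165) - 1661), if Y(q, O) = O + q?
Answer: -105/154727 ≈ -0.00067861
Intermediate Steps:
1/(Y(-88/70 + 142/6, 165) - 1661) = 1/((165 + (-88/70 + 142/6)) - 1661) = 1/((165 + (-88*1/70 + 142*(⅙))) - 1661) = 1/((165 + (-44/35 + 71/3)) - 1661) = 1/((165 + 2353/105) - 1661) = 1/(19678/105 - 1661) = 1/(-154727/105) = -105/154727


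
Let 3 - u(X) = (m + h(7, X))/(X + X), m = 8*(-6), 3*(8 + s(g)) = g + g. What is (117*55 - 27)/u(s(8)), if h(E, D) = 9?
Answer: -34176/23 ≈ -1485.9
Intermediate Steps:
s(g) = -8 + 2*g/3 (s(g) = -8 + (g + g)/3 = -8 + (2*g)/3 = -8 + 2*g/3)
m = -48
u(X) = 3 + 39/(2*X) (u(X) = 3 - (-48 + 9)/(X + X) = 3 - (-39)/(2*X) = 3 + 39/(2*X))
(117*55 - 27)/u(s(8)) = (117*55 - 27)/(3 + 39/(2*(-8 + (⅔)*8))) = (6435 - 27)/(3 + 39/(2*(-8 + 16/3))) = 6408/(3 + 39/(2*(-8/3))) = 6408/(3 + (39/2)*(-3/8)) = 6408/(3 - 117/16) = 6408/(-69/16) = 6408*(-16/69) = -34176/23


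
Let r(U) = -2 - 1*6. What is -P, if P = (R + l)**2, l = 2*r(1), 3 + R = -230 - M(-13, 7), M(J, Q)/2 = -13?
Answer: -49729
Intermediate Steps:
M(J, Q) = -26 (M(J, Q) = 2*(-13) = -26)
r(U) = -8 (r(U) = -2 - 6 = -8)
R = -207 (R = -3 + (-230 - 1*(-26)) = -3 + (-230 + 26) = -3 - 204 = -207)
l = -16 (l = 2*(-8) = -16)
P = 49729 (P = (-207 - 16)**2 = (-223)**2 = 49729)
-P = -1*49729 = -49729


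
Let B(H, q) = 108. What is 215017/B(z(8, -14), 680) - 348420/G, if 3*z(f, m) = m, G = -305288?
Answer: 8209967407/4121388 ≈ 1992.0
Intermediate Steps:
z(f, m) = m/3
215017/B(z(8, -14), 680) - 348420/G = 215017/108 - 348420/(-305288) = 215017*(1/108) - 348420*(-1/305288) = 215017/108 + 87105/76322 = 8209967407/4121388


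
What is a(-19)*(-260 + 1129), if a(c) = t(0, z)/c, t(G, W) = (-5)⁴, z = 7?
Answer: -543125/19 ≈ -28586.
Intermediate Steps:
t(G, W) = 625
a(c) = 625/c
a(-19)*(-260 + 1129) = (625/(-19))*(-260 + 1129) = (625*(-1/19))*869 = -625/19*869 = -543125/19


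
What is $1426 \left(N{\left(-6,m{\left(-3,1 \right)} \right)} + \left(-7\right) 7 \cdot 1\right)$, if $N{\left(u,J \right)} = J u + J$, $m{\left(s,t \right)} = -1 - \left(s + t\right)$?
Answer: $-77004$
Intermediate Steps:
$m{\left(s,t \right)} = -1 - s - t$ ($m{\left(s,t \right)} = -1 - \left(s + t\right) = -1 - s - t$)
$N{\left(u,J \right)} = J + J u$
$1426 \left(N{\left(-6,m{\left(-3,1 \right)} \right)} + \left(-7\right) 7 \cdot 1\right) = 1426 \left(\left(-1 - -3 - 1\right) \left(1 - 6\right) + \left(-7\right) 7 \cdot 1\right) = 1426 \left(\left(-1 + 3 - 1\right) \left(-5\right) - 49\right) = 1426 \left(1 \left(-5\right) - 49\right) = 1426 \left(-5 - 49\right) = 1426 \left(-54\right) = -77004$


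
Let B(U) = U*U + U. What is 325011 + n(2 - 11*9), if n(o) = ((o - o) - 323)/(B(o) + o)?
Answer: 157630318/485 ≈ 3.2501e+5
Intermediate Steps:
B(U) = U + U² (B(U) = U² + U = U + U²)
n(o) = -323/(o + o*(1 + o)) (n(o) = ((o - o) - 323)/(o*(1 + o) + o) = (0 - 323)/(o + o*(1 + o)) = -323/(o + o*(1 + o)))
325011 + n(2 - 11*9) = 325011 - 323/((2 - 11*9)*(2 + (2 - 11*9))) = 325011 - 323/((2 - 99)*(2 + (2 - 99))) = 325011 - 323/(-97*(2 - 97)) = 325011 - 323*(-1/97)/(-95) = 325011 - 323*(-1/97)*(-1/95) = 325011 - 17/485 = 157630318/485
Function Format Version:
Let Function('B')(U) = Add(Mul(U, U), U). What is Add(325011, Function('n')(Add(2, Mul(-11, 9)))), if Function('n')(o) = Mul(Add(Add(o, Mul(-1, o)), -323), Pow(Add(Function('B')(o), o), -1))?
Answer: Rational(157630318, 485) ≈ 3.2501e+5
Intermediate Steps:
Function('B')(U) = Add(U, Pow(U, 2)) (Function('B')(U) = Add(Pow(U, 2), U) = Add(U, Pow(U, 2)))
Function('n')(o) = Mul(-323, Pow(Add(o, Mul(o, Add(1, o))), -1)) (Function('n')(o) = Mul(Add(Add(o, Mul(-1, o)), -323), Pow(Add(Mul(o, Add(1, o)), o), -1)) = Mul(Add(0, -323), Pow(Add(o, Mul(o, Add(1, o))), -1)) = Mul(-323, Pow(Add(o, Mul(o, Add(1, o))), -1)))
Add(325011, Function('n')(Add(2, Mul(-11, 9)))) = Add(325011, Mul(-323, Pow(Add(2, Mul(-11, 9)), -1), Pow(Add(2, Add(2, Mul(-11, 9))), -1))) = Add(325011, Mul(-323, Pow(Add(2, -99), -1), Pow(Add(2, Add(2, -99)), -1))) = Add(325011, Mul(-323, Pow(-97, -1), Pow(Add(2, -97), -1))) = Add(325011, Mul(-323, Rational(-1, 97), Pow(-95, -1))) = Add(325011, Mul(-323, Rational(-1, 97), Rational(-1, 95))) = Add(325011, Rational(-17, 485)) = Rational(157630318, 485)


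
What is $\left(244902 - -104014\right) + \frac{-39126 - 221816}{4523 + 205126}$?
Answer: $\frac{6649966322}{19059} \approx 3.4892 \cdot 10^{5}$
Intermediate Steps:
$\left(244902 - -104014\right) + \frac{-39126 - 221816}{4523 + 205126} = \left(244902 + 104014\right) - \frac{260942}{209649} = 348916 - \frac{23722}{19059} = \frac{6649966322}{19059}$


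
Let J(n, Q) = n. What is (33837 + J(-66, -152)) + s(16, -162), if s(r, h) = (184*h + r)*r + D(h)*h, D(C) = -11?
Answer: -441119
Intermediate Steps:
s(r, h) = -11*h + r*(r + 184*h) (s(r, h) = (184*h + r)*r - 11*h = (r + 184*h)*r - 11*h = r*(r + 184*h) - 11*h = -11*h + r*(r + 184*h))
(33837 + J(-66, -152)) + s(16, -162) = (33837 - 66) + (16² - 11*(-162) + 184*(-162)*16) = 33771 + (256 + 1782 - 476928) = 33771 - 474890 = -441119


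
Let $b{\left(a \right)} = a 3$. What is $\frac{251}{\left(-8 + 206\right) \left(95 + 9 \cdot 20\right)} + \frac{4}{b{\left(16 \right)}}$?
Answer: $\frac{9577}{108900} \approx 0.087943$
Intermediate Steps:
$b{\left(a \right)} = 3 a$
$\frac{251}{\left(-8 + 206\right) \left(95 + 9 \cdot 20\right)} + \frac{4}{b{\left(16 \right)}} = \frac{251}{\left(-8 + 206\right) \left(95 + 9 \cdot 20\right)} + \frac{4}{3 \cdot 16} = \frac{251}{198 \left(95 + 180\right)} + \frac{4}{48} = \frac{251}{198 \cdot 275} + 4 \cdot \frac{1}{48} = \frac{251}{54450} + \frac{1}{12} = \frac{9577}{108900}$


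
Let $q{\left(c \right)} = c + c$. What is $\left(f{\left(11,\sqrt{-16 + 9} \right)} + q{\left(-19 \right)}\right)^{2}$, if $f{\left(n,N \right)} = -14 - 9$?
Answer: $3721$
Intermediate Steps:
$q{\left(c \right)} = 2 c$
$f{\left(n,N \right)} = -23$
$\left(f{\left(11,\sqrt{-16 + 9} \right)} + q{\left(-19 \right)}\right)^{2} = \left(-23 + 2 \left(-19\right)\right)^{2} = \left(-23 - 38\right)^{2} = \left(-61\right)^{2} = 3721$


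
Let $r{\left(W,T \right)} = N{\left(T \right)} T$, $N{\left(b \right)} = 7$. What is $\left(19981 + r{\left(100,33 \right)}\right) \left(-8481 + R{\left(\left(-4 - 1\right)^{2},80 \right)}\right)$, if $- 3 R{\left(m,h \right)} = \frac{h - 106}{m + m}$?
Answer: $- \frac{12856085144}{75} \approx -1.7141 \cdot 10^{8}$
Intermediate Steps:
$R{\left(m,h \right)} = - \frac{-106 + h}{6 m}$ ($R{\left(m,h \right)} = - \frac{\left(h - 106\right) \frac{1}{m + m}}{3} = - \frac{\left(-106 + h\right) \frac{1}{2 m}}{3} = - \frac{\frac{1}{2} \frac{1}{m} \left(-106 + h\right)}{3} = - \frac{-106 + h}{6 m}$)
$r{\left(W,T \right)} = 7 T$
$\left(19981 + r{\left(100,33 \right)}\right) \left(-8481 + R{\left(\left(-4 - 1\right)^{2},80 \right)}\right) = \left(19981 + 7 \cdot 33\right) \left(-8481 + \frac{106 - 80}{6 \left(-4 - 1\right)^{2}}\right) = \left(19981 + 231\right) \left(-8481 + \frac{106 - 80}{6 \left(-5\right)^{2}}\right) = 20212 \left(-8481 + \frac{1}{6} \cdot \frac{1}{25} \cdot 26\right) = 20212 \left(-8481 + \frac{13}{75}\right) = 20212 \left(- \frac{636062}{75}\right) = - \frac{12856085144}{75}$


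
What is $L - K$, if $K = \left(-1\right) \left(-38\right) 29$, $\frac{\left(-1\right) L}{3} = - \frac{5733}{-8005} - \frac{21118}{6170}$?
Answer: $- \frac{5402768576}{4939085} \approx -1093.9$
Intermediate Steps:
$L = \frac{40103094}{4939085}$ ($L = - 3 \left(- \frac{5733}{-8005} - \frac{21118}{6170}\right) = - 3 \left(\left(-5733\right) \left(- \frac{1}{8005}\right) - \frac{10559}{3085}\right) = - 3 \left(\frac{5733}{8005} - \frac{10559}{3085}\right) = \left(-3\right) \left(- \frac{13367698}{4939085}\right) = \frac{40103094}{4939085} \approx 8.1195$)
$K = 1102$ ($K = 38 \cdot 29 = 1102$)
$L - K = \frac{40103094}{4939085} - 1102 = - \frac{5402768576}{4939085}$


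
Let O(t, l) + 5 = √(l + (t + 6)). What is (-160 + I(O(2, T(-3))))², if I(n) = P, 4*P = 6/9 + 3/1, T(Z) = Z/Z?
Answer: 3644281/144 ≈ 25308.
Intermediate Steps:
T(Z) = 1
O(t, l) = -5 + √(6 + l + t) (O(t, l) = -5 + √(l + (t + 6)) = -5 + √(l + (6 + t)) = -5 + √(6 + l + t))
P = 11/12 (P = (6/9 + 3/1)/4 = (6*(⅑) + 3*1)/4 = (⅔ + 3)/4 = (¼)*(11/3) = 11/12 ≈ 0.91667)
I(n) = 11/12
(-160 + I(O(2, T(-3))))² = (-160 + 11/12)² = (-1909/12)² = 3644281/144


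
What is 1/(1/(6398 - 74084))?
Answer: -67686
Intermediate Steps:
1/(1/(6398 - 74084)) = 1/(1/(-67686)) = 1/(-1/67686) = -67686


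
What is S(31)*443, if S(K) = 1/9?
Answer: 443/9 ≈ 49.222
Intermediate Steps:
S(K) = ⅑
S(31)*443 = (⅑)*443 = 443/9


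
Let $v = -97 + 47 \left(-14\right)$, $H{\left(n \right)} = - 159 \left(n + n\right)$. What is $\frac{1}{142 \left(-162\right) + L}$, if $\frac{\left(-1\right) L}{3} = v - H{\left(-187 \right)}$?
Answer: $\frac{1}{157659} \approx 6.3428 \cdot 10^{-6}$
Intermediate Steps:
$H{\left(n \right)} = - 318 n$ ($H{\left(n \right)} = - 159 \cdot 2 n = - 318 n$)
$v = -755$ ($v = -97 - 658 = -755$)
$L = 180663$ ($L = - 3 \left(-755 - \left(-318\right) \left(-187\right)\right) = - 3 \left(-755 - 59466\right) = \left(-3\right) \left(-60221\right) = 180663$)
$\frac{1}{142 \left(-162\right) + L} = \frac{1}{142 \left(-162\right) + 180663} = \frac{1}{-23004 + 180663} = \frac{1}{157659}$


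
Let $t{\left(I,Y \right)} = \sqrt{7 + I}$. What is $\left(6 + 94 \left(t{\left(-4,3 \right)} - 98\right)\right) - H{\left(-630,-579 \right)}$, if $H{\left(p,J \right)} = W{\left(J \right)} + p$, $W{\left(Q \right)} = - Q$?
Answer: $-9155 + 94 \sqrt{3} \approx -8992.2$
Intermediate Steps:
$H{\left(p,J \right)} = p - J$ ($H{\left(p,J \right)} = - J + p = p - J$)
$\left(6 + 94 \left(t{\left(-4,3 \right)} - 98\right)\right) - H{\left(-630,-579 \right)} = \left(6 + 94 \left(\sqrt{7 - 4} - 98\right)\right) - \left(-630 - -579\right) = \left(6 + 94 \left(\sqrt{3} - 98\right)\right) - \left(-630 + 579\right) = \left(6 + 94 \left(-98 + \sqrt{3}\right)\right) - -51 = \left(6 - \left(9212 - 94 \sqrt{3}\right)\right) + 51 = \left(-9206 + 94 \sqrt{3}\right) + 51 = -9155 + 94 \sqrt{3}$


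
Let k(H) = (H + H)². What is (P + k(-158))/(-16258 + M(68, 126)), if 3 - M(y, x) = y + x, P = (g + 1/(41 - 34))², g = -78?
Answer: -5189969/806001 ≈ -6.4392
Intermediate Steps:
P = 297025/49 (P = (-78 + 1/(41 - 34))² = (-78 + 1/7)² = (-78 + ⅐)² = (-545/7)² = 297025/49 ≈ 6061.7)
M(y, x) = 3 - x - y (M(y, x) = 3 - (y + x) = 3 - (x + y) = 3 + (-x - y) = 3 - x - y)
k(H) = 4*H² (k(H) = (2*H)² = 4*H²)
(P + k(-158))/(-16258 + M(68, 126)) = (297025/49 + 4*(-158)²)/(-16258 + (3 - 1*126 - 1*68)) = (297025/49 + 4*24964)/(-16258 + (3 - 126 - 68)) = (297025/49 + 99856)/(-16258 - 191) = (5189969/49)/(-16449) = (5189969/49)*(-1/16449) = -5189969/806001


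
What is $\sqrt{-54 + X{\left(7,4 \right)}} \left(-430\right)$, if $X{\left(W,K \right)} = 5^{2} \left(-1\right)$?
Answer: $- 430 i \sqrt{79} \approx - 3821.9 i$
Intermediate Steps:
$X{\left(W,K \right)} = -25$ ($X{\left(W,K \right)} = 25 \left(-1\right) = -25$)
$\sqrt{-54 + X{\left(7,4 \right)}} \left(-430\right) = \sqrt{-54 - 25} \left(-430\right) = \sqrt{-79} \left(-430\right) = i \sqrt{79} \left(-430\right) = - 430 i \sqrt{79}$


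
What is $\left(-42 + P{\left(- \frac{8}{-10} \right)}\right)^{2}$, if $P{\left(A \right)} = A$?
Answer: $\frac{42436}{25} \approx 1697.4$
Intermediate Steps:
$\left(-42 + P{\left(- \frac{8}{-10} \right)}\right)^{2} = \left(-42 - \frac{8}{-10}\right)^{2} = \left(-42 - - \frac{4}{5}\right)^{2} = \left(-42 + \frac{4}{5}\right)^{2} = \left(- \frac{206}{5}\right)^{2} = \frac{42436}{25}$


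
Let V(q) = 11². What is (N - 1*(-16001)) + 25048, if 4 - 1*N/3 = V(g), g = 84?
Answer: 40698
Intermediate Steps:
V(q) = 121
N = -351 (N = 12 - 3*121 = 12 - 363 = -351)
(N - 1*(-16001)) + 25048 = (-351 - 1*(-16001)) + 25048 = (-351 + 16001) + 25048 = 15650 + 25048 = 40698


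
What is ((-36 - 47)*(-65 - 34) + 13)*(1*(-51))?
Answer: -419730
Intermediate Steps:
((-36 - 47)*(-65 - 34) + 13)*(1*(-51)) = (-83*(-99) + 13)*(-51) = (8217 + 13)*(-51) = 8230*(-51) = -419730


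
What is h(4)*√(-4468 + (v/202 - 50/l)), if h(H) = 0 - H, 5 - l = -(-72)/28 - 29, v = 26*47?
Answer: -2*I*√22037771558/1111 ≈ -267.24*I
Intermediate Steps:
v = 1222
l = 220/7 (l = 5 - (-(-72)/28 - 29) = 5 - (-6*(-3/7) - 29) = 5 - (18/7 - 29) = 5 - 1*(-185/7) = 5 + 185/7 = 220/7 ≈ 31.429)
h(H) = -H
h(4)*√(-4468 + (v/202 - 50/l)) = (-1*4)*√(-4468 + (1222/202 - 50/220/7)) = -4*√(-4468 + (1222*(1/202) - 50*7/220)) = -4*√(-4468 + (611/101 - 35/22)) = -4*√(-4468 + 9907/2222) = -2*I*√22037771558/1111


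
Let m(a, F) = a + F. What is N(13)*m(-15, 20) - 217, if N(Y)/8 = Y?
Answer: 303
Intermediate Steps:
N(Y) = 8*Y
m(a, F) = F + a
N(13)*m(-15, 20) - 217 = (8*13)*(20 - 15) - 217 = 104*5 - 217 = 520 - 217 = 303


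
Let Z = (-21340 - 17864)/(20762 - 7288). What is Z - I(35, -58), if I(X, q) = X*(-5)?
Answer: 1159373/6737 ≈ 172.09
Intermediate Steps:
I(X, q) = -5*X
Z = -19602/6737 (Z = -39204/13474 = -39204*1/13474 = -19602/6737 ≈ -2.9096)
Z - I(35, -58) = -19602/6737 - (-5)*35 = -19602/6737 - 1*(-175) = -19602/6737 + 175 = 1159373/6737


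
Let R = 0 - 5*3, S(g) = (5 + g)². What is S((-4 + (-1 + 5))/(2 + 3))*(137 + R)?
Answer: 3050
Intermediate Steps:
R = -15 (R = 0 - 15 = -15)
S((-4 + (-1 + 5))/(2 + 3))*(137 + R) = (5 + (-4 + (-1 + 5))/(2 + 3))²*(137 - 15) = (5 + (-4 + 4)/5)²*122 = (5 + 0*(⅕))²*122 = (5 + 0)²*122 = 5²*122 = 25*122 = 3050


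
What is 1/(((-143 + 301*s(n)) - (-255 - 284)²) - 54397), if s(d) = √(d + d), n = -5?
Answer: -345061/119067999731 - 301*I*√10/119067999731 ≈ -2.898e-6 - 7.9941e-9*I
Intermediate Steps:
s(d) = √2*√d (s(d) = √(2*d) = √2*√d)
1/(((-143 + 301*s(n)) - (-255 - 284)²) - 54397) = 1/(((-143 + 301*(√2*√(-5))) - (-255 - 284)²) - 54397) = 1/(((-143 + 301*(√2*(I*√5))) - 1*(-539)²) - 54397) = 1/(((-143 + 301*(I*√10)) - 1*290521) - 54397) = 1/(((-143 + 301*I*√10) - 290521) - 54397) = 1/((-290664 + 301*I*√10) - 54397) = 1/(-345061 + 301*I*√10)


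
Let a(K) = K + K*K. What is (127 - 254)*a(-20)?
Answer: -48260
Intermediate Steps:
a(K) = K + K²
(127 - 254)*a(-20) = (127 - 254)*(-20*(1 - 20)) = -(-2540)*(-19) = -127*380 = -48260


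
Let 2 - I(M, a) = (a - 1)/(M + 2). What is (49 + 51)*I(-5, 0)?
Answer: 500/3 ≈ 166.67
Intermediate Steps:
I(M, a) = 2 - (-1 + a)/(2 + M) (I(M, a) = 2 - (a - 1)/(M + 2) = 2 - (-1 + a)/(2 + M))
(49 + 51)*I(-5, 0) = (49 + 51)*((5 - 1*0 + 2*(-5))/(2 - 5)) = 100*((5 + 0 - 10)/(-3)) = 100*(-⅓*(-5)) = 100*(5/3) = 500/3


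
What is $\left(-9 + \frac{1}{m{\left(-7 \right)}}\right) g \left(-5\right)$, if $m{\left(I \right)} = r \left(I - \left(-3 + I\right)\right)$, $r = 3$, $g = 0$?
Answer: $0$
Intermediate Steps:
$m{\left(I \right)} = 9$ ($m{\left(I \right)} = 3 \left(I - \left(-3 + I\right)\right) = 3 \cdot 3 = 9$)
$\left(-9 + \frac{1}{m{\left(-7 \right)}}\right) g \left(-5\right) = \left(-9 + \frac{1}{9}\right) 0 \left(-5\right) = \left(-9 + \frac{1}{9}\right) 0 = \left(- \frac{80}{9}\right) 0 = 0$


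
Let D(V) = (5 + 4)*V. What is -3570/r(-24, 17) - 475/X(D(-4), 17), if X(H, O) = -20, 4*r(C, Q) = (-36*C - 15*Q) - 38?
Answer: -2875/2284 ≈ -1.2588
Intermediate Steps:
D(V) = 9*V
r(C, Q) = -19/2 - 9*C - 15*Q/4 (r(C, Q) = ((-36*C - 15*Q) - 38)/4 = (-38 - 36*C - 15*Q)/4 = -19/2 - 9*C - 15*Q/4)
-3570/r(-24, 17) - 475/X(D(-4), 17) = -3570/(-19/2 - 9*(-24) - 15/4*17) - 475/(-20) = -3570/(-19/2 + 216 - 255/4) - 475*(-1/20) = -3570/571/4 + 95/4 = -3570*4/571 + 95/4 = -14280/571 + 95/4 = -2875/2284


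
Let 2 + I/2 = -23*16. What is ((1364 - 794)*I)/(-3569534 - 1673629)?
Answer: 140600/1747721 ≈ 0.080448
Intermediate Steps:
I = -740 (I = -4 + 2*(-23*16) = -4 + 2*(-368) = -4 - 736 = -740)
((1364 - 794)*I)/(-3569534 - 1673629) = ((1364 - 794)*(-740))/(-3569534 - 1673629) = (570*(-740))/(-5243163) = -421800*(-1/5243163) = 140600/1747721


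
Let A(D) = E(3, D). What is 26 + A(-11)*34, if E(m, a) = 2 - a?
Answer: 468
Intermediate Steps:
A(D) = 2 - D
26 + A(-11)*34 = 26 + (2 - 1*(-11))*34 = 26 + (2 + 11)*34 = 26 + 13*34 = 26 + 442 = 468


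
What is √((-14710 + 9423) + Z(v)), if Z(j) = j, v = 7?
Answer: 4*I*√330 ≈ 72.664*I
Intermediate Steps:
√((-14710 + 9423) + Z(v)) = √((-14710 + 9423) + 7) = √(-5287 + 7) = √(-5280) = 4*I*√330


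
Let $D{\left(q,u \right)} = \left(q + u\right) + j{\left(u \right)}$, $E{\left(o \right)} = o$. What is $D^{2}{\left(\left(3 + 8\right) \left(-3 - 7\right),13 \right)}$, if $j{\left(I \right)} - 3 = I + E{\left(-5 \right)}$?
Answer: $7396$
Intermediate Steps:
$j{\left(I \right)} = -2 + I$ ($j{\left(I \right)} = 3 + \left(I - 5\right) = 3 + \left(-5 + I\right) = -2 + I$)
$D{\left(q,u \right)} = -2 + q + 2 u$ ($D{\left(q,u \right)} = \left(q + u\right) + \left(-2 + u\right) = -2 + q + 2 u$)
$D^{2}{\left(\left(3 + 8\right) \left(-3 - 7\right),13 \right)} = \left(-2 + \left(3 + 8\right) \left(-3 - 7\right) + 2 \cdot 13\right)^{2} = \left(-2 + 11 \left(-10\right) + 26\right)^{2} = \left(-2 - 110 + 26\right)^{2} = \left(-86\right)^{2} = 7396$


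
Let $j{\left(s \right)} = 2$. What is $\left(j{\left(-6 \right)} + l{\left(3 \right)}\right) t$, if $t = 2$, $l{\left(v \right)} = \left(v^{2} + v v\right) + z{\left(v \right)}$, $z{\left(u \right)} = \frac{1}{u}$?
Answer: $\frac{122}{3} \approx 40.667$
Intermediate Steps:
$l{\left(v \right)} = \frac{1}{v} + 2 v^{2}$ ($l{\left(v \right)} = \left(v^{2} + v v\right) + \frac{1}{v} = \left(v^{2} + v^{2}\right) + \frac{1}{v} = 2 v^{2} + \frac{1}{v} = \frac{1}{v} + 2 v^{2}$)
$\left(j{\left(-6 \right)} + l{\left(3 \right)}\right) t = \left(2 + \frac{1 + 2 \cdot 3^{3}}{3}\right) 2 = \left(2 + \frac{1 + 2 \cdot 27}{3}\right) 2 = \left(2 + \frac{1 + 54}{3}\right) 2 = \left(2 + \frac{1}{3} \cdot 55\right) 2 = \left(2 + \frac{55}{3}\right) 2 = \frac{61}{3} \cdot 2 = \frac{122}{3}$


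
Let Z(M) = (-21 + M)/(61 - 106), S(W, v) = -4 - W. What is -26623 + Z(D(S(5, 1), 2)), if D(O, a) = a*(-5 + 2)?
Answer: -133112/5 ≈ -26622.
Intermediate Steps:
D(O, a) = -3*a (D(O, a) = a*(-3) = -3*a)
Z(M) = 7/15 - M/45 (Z(M) = (-21 + M)/(-45) = (-21 + M)*(-1/45) = 7/15 - M/45)
-26623 + Z(D(S(5, 1), 2)) = -26623 + (7/15 - (-1)*2/15) = -26623 + (7/15 - 1/45*(-6)) = -26623 + (7/15 + 2/15) = -26623 + ⅗ = -133112/5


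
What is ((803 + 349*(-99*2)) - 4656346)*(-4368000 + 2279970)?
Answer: 9865200499350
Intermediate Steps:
((803 + 349*(-99*2)) - 4656346)*(-4368000 + 2279970) = ((803 + 349*(-198)) - 4656346)*(-2088030) = ((803 - 69102) - 4656346)*(-2088030) = (-68299 - 4656346)*(-2088030) = -4724645*(-2088030) = 9865200499350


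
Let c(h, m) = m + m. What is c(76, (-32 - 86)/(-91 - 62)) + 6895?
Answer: 1055171/153 ≈ 6896.5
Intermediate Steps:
c(h, m) = 2*m
c(76, (-32 - 86)/(-91 - 62)) + 6895 = 2*((-32 - 86)/(-91 - 62)) + 6895 = 2*(-118/(-153)) + 6895 = 2*(-118*(-1/153)) + 6895 = 2*(118/153) + 6895 = 236/153 + 6895 = 1055171/153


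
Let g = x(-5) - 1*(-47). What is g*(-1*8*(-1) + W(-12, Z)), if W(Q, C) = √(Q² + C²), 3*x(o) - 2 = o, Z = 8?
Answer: 368 + 184*√13 ≈ 1031.4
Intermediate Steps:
x(o) = ⅔ + o/3
W(Q, C) = √(C² + Q²)
g = 46 (g = (⅔ + (⅓)*(-5)) - 1*(-47) = (⅔ - 5/3) + 47 = -1 + 47 = 46)
g*(-1*8*(-1) + W(-12, Z)) = 46*(-1*8*(-1) + √(8² + (-12)²)) = 46*(-8*(-1) + √(64 + 144)) = 46*(8 + √208) = 46*(8 + 4*√13) = 368 + 184*√13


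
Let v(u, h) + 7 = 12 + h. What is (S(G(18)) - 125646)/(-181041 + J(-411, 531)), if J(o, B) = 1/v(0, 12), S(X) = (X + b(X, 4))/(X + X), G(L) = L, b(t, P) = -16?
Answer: 2023561/2915712 ≈ 0.69402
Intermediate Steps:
v(u, h) = 5 + h (v(u, h) = -7 + (12 + h) = 5 + h)
S(X) = (-16 + X)/(2*X) (S(X) = (X - 16)/(X + X) = (-16 + X)/((2*X)) = (-16 + X)*(1/(2*X)) = (-16 + X)/(2*X))
J(o, B) = 1/17 (J(o, B) = 1/(5 + 12) = 1/17)
(S(G(18)) - 125646)/(-181041 + J(-411, 531)) = ((1/2)*(-16 + 18)/18 - 125646)/(-181041 + 1/17) = ((1/2)*(1/18)*2 - 125646)/(-3077696/17) = (1/18 - 125646)*(-17/3077696) = -2261627/18*(-17/3077696) = 2023561/2915712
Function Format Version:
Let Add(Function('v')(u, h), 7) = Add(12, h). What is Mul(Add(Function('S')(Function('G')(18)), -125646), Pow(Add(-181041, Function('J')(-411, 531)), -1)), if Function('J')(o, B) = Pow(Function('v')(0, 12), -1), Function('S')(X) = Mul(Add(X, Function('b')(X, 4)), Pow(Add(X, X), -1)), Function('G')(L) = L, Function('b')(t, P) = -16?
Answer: Rational(2023561, 2915712) ≈ 0.69402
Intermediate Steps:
Function('v')(u, h) = Add(5, h) (Function('v')(u, h) = Add(-7, Add(12, h)) = Add(5, h))
Function('S')(X) = Mul(Rational(1, 2), Pow(X, -1), Add(-16, X)) (Function('S')(X) = Mul(Add(X, -16), Pow(Add(X, X), -1)) = Mul(Add(-16, X), Pow(Mul(2, X), -1)) = Mul(Add(-16, X), Mul(Rational(1, 2), Pow(X, -1))) = Mul(Rational(1, 2), Pow(X, -1), Add(-16, X)))
Function('J')(o, B) = Rational(1, 17) (Function('J')(o, B) = Pow(Add(5, 12), -1) = Pow(17, -1) = Rational(1, 17))
Mul(Add(Function('S')(Function('G')(18)), -125646), Pow(Add(-181041, Function('J')(-411, 531)), -1)) = Mul(Add(Mul(Rational(1, 2), Pow(18, -1), Add(-16, 18)), -125646), Pow(Add(-181041, Rational(1, 17)), -1)) = Mul(Add(Mul(Rational(1, 2), Rational(1, 18), 2), -125646), Pow(Rational(-3077696, 17), -1)) = Mul(Add(Rational(1, 18), -125646), Rational(-17, 3077696)) = Mul(Rational(-2261627, 18), Rational(-17, 3077696)) = Rational(2023561, 2915712)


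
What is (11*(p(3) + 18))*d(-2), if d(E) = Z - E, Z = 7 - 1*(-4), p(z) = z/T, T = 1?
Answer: 3003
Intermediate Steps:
p(z) = z (p(z) = z/1 = z*1 = z)
Z = 11 (Z = 7 + 4 = 11)
d(E) = 11 - E
(11*(p(3) + 18))*d(-2) = (11*(3 + 18))*(11 - 1*(-2)) = (11*21)*(11 + 2) = 231*13 = 3003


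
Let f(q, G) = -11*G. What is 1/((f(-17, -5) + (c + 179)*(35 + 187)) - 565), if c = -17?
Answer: 1/35454 ≈ 2.8206e-5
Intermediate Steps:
1/((f(-17, -5) + (c + 179)*(35 + 187)) - 565) = 1/((-11*(-5) + (-17 + 179)*(35 + 187)) - 565) = 1/((55 + 162*222) - 565) = 1/((55 + 35964) - 565) = 1/(36019 - 565) = 1/35454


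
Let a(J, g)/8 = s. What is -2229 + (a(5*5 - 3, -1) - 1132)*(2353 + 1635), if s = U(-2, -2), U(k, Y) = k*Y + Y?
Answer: -4452837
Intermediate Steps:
U(k, Y) = Y + Y*k (U(k, Y) = Y*k + Y = Y + Y*k)
s = 2 (s = -2*(1 - 2) = -2*(-1) = 2)
a(J, g) = 16 (a(J, g) = 8*2 = 16)
-2229 + (a(5*5 - 3, -1) - 1132)*(2353 + 1635) = -2229 + (16 - 1132)*(2353 + 1635) = -2229 - 1116*3988 = -2229 - 4450608 = -4452837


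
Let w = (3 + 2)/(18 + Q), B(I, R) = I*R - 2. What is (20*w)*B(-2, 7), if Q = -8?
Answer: -160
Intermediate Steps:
B(I, R) = -2 + I*R
w = ½ (w = (3 + 2)/(18 - 8) = 5/10 = 5*(⅒) = ½ ≈ 0.50000)
(20*w)*B(-2, 7) = (20*(½))*(-2 - 2*7) = 10*(-2 - 14) = 10*(-16) = -160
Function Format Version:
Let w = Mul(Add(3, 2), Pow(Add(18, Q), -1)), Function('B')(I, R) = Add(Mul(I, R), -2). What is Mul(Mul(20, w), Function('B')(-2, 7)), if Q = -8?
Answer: -160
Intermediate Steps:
Function('B')(I, R) = Add(-2, Mul(I, R))
w = Rational(1, 2) (w = Mul(Add(3, 2), Pow(Add(18, -8), -1)) = Mul(5, Pow(10, -1)) = Mul(5, Rational(1, 10)) = Rational(1, 2) ≈ 0.50000)
Mul(Mul(20, w), Function('B')(-2, 7)) = Mul(Mul(20, Rational(1, 2)), Add(-2, Mul(-2, 7))) = Mul(10, Add(-2, -14)) = Mul(10, -16) = -160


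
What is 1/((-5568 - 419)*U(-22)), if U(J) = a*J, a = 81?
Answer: 1/10668834 ≈ 9.3731e-8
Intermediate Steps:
U(J) = 81*J
1/((-5568 - 419)*U(-22)) = 1/((-5568 - 419)*((81*(-22)))) = 1/(-5987*(-1782)) = -1/5987*(-1/1782) = 1/10668834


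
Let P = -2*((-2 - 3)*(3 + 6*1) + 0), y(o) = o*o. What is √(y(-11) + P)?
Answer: √211 ≈ 14.526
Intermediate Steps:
y(o) = o²
P = 90 (P = -2*(-5*(3 + 6) + 0) = -2*(-5*9 + 0) = -2*(-45 + 0) = -2*(-45) = 90)
√(y(-11) + P) = √((-11)² + 90) = √(121 + 90) = √211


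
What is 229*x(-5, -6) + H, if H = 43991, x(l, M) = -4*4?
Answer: 40327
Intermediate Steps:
x(l, M) = -16
229*x(-5, -6) + H = 229*(-16) + 43991 = -3664 + 43991 = 40327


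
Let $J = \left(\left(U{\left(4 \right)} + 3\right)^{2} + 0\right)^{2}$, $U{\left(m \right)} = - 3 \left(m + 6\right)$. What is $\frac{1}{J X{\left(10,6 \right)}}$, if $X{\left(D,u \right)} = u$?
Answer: $\frac{1}{3188646} \approx 3.1361 \cdot 10^{-7}$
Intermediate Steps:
$U{\left(m \right)} = -18 - 3 m$ ($U{\left(m \right)} = - 3 \left(6 + m\right) = -18 - 3 m$)
$J = 531441$ ($J = \left(\left(\left(-18 - 12\right) + 3\right)^{2} + 0\right)^{2} = \left(\left(-30 + 3\right)^{2} + 0\right)^{2} = \left(\left(-27\right)^{2} + 0\right)^{2} = \left(729 + 0\right)^{2} = 729^{2} = 531441$)
$\frac{1}{J X{\left(10,6 \right)}} = \frac{1}{531441 \cdot 6} = \frac{1}{3188646}$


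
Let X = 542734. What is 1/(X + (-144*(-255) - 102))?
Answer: 1/579352 ≈ 1.7261e-6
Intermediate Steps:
1/(X + (-144*(-255) - 102)) = 1/(542734 + (-144*(-255) - 102)) = 1/(542734 + (36720 - 102)) = 1/(542734 + 36618) = 1/579352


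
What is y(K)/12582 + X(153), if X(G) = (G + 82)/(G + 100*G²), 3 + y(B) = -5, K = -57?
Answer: -876203/1636396047 ≈ -0.00053545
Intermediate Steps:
y(B) = -8 (y(B) = -3 - 5 = -8)
X(G) = (82 + G)/(G + 100*G²)
y(K)/12582 + X(153) = -8/12582 + (82 + 153)/(153*(1 + 100*153)) = -8*1/12582 + (1/153)*235/(1 + 15300) = -4/6291 + (1/153)*235/15301 = -4/6291 + (1/153)*(1/15301)*235 = -4/6291 + 235/2341053 = -876203/1636396047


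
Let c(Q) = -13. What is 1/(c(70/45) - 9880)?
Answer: -1/9893 ≈ -0.00010108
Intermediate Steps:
1/(c(70/45) - 9880) = 1/(-13 - 9880) = 1/(-9893) = -1/9893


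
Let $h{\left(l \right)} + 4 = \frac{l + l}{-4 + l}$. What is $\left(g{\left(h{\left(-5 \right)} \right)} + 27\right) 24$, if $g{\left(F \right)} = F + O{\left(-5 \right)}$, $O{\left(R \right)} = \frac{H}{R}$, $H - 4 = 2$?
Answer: $\frac{8248}{15} \approx 549.87$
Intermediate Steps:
$H = 6$ ($H = 4 + 2 = 6$)
$O{\left(R \right)} = \frac{6}{R}$
$h{\left(l \right)} = -4 + \frac{2 l}{-4 + l}$ ($h{\left(l \right)} = -4 + \frac{l + l}{-4 + l} = -4 + \frac{2 l}{-4 + l}$)
$g{\left(F \right)} = - \frac{6}{5} + F$ ($g{\left(F \right)} = F + \frac{6}{-5} = F + 6 \left(- \frac{1}{5}\right) = F - \frac{6}{5} = - \frac{6}{5} + F$)
$\left(g{\left(h{\left(-5 \right)} \right)} + 27\right) 24 = \left(\left(- \frac{6}{5} + \frac{2 \left(8 - -5\right)}{-4 - 5}\right) + 27\right) 24 = \left(\left(- \frac{6}{5} + \frac{2 \left(8 + 5\right)}{-9}\right) + 27\right) 24 = \left(\left(- \frac{6}{5} + 2 \left(- \frac{1}{9}\right) 13\right) + 27\right) 24 = \left(\left(- \frac{6}{5} - \frac{26}{9}\right) + 27\right) 24 = \left(- \frac{184}{45} + 27\right) 24 = \frac{1031}{45} \cdot 24 = \frac{8248}{15}$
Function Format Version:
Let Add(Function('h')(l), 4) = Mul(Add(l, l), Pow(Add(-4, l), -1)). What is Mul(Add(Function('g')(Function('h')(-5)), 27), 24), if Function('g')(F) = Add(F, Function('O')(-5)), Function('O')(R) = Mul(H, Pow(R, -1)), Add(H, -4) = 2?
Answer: Rational(8248, 15) ≈ 549.87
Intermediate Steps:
H = 6 (H = Add(4, 2) = 6)
Function('O')(R) = Mul(6, Pow(R, -1))
Function('h')(l) = Add(-4, Mul(2, l, Pow(Add(-4, l), -1))) (Function('h')(l) = Add(-4, Mul(Add(l, l), Pow(Add(-4, l), -1))) = Add(-4, Mul(Mul(2, l), Pow(Add(-4, l), -1))) = Add(-4, Mul(2, l, Pow(Add(-4, l), -1))))
Function('g')(F) = Add(Rational(-6, 5), F) (Function('g')(F) = Add(F, Mul(6, Pow(-5, -1))) = Add(F, Mul(6, Rational(-1, 5))) = Add(F, Rational(-6, 5)) = Add(Rational(-6, 5), F))
Mul(Add(Function('g')(Function('h')(-5)), 27), 24) = Mul(Add(Add(Rational(-6, 5), Mul(2, Pow(Add(-4, -5), -1), Add(8, Mul(-1, -5)))), 27), 24) = Mul(Add(Add(Rational(-6, 5), Mul(2, Pow(-9, -1), Add(8, 5))), 27), 24) = Mul(Add(Add(Rational(-6, 5), Mul(2, Rational(-1, 9), 13)), 27), 24) = Mul(Add(Add(Rational(-6, 5), Rational(-26, 9)), 27), 24) = Mul(Add(Rational(-184, 45), 27), 24) = Mul(Rational(1031, 45), 24) = Rational(8248, 15)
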